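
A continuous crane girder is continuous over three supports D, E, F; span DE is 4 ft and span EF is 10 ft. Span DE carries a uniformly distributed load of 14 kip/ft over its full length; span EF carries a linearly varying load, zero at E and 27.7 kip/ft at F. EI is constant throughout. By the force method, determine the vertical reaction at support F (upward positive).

Take M_E as the redundant. Released structure: two simple spans DE and EF with a hinge at E.
Rotations at E on the released spans (each span's end-slope, ×1/EI):
  span DE: UDL 14: wL³/(24EI) = 37.33/EI
  span EF: triangular load, peak 27.7: 7w₀L³/(360EI) = 538.6/EI
  relative rotation θ_0 = (37.33 + 538.6)/EI = 575.9/EI
A unit hogging moment at E produces rotation L₁/(3EI) + L₂/(3EI) = 4.667/EI.
Slope continuity at E: θ_0 = M_E·4.667/EI, so M_E = 575.9/4.667 = 123.4 kip·ft (hogging).
Span EF, ΣM about F: R_E^{EF}·10 = 461.7 + 123.4, so R_E^{EF} = 58.51 kip and R_F = 138.5 − 58.51 = 79.99 kip.

R_F = 79.99 kip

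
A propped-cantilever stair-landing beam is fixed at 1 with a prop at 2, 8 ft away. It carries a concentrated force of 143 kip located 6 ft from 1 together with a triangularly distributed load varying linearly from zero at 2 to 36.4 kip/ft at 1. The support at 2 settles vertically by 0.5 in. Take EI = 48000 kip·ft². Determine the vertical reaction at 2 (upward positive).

R_2 = 107.9 kip

Take the reaction at 2 as the redundant and release it; the primary structure is a cantilever fixed at 1.
Deflection at 2 on the released cantilever, summing each load's contribution:
  point load 143 at a = 6: Pa²(3L − a)/(6EI) = 15444/EI
  triangular load, peak 36.4 at the fixed end: w₀L⁴/(30EI) = 4970/EI
  δ_0 = 20414/EI
Tip deflection under a unit load at 2: L³/(3EI) = 170.7/EI.
With EI = 48000 kip·ft²: δ_0 = 0.42529 ft and δ_{22} = 0.003556 ft/kip.
Compatibility — the beam at 2 must follow the support down by 0.04167 ft: δ_0 − R_2·δ_{22} = 0.04167, so R_2 = (0.42529 − 0.04167)/0.003556 = 107.9 kip.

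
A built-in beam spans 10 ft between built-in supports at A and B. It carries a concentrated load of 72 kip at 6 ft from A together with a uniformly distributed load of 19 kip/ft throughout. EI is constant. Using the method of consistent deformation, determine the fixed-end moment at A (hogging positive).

Take the two fixed-end moments M_A, M_B as redundants; the released structure is the simple span AB.
End rotations of the released simple span under the applied load (×1/EI):
  at A: point load 72 at a = 6: Pab(L + b)/(6LEI) = 403.2/EI
  at B: point load 72 at a = 6: Pab(L + a)/(6LEI) = 460.8/EI
  at A: UDL 19: wL³/(24EI) = 791.7/EI
  at B: UDL 19: wL³/(24EI) = 791.7/EI
  θ_A0 = 1195/EI,  θ_B0 = 1252/EI
Flexibility coefficients: a unit moment at one end gives L/(3EI) there and L/(6EI) at the far end, so f₁₁ = f₂₂ = 3.333/EI and f₁₂ = f₂₁ = 1.667/EI.
Compatibility — zero rotation at each built-in end:
  3.333 M_A + 1.667 M_B = 1195
  1.667 M_A + 3.333 M_B = 1252
Solving the pair gives M_A = 227.5 kip·ft and M_B = 262 kip·ft (hogging).

M_A = 227.5 kip·ft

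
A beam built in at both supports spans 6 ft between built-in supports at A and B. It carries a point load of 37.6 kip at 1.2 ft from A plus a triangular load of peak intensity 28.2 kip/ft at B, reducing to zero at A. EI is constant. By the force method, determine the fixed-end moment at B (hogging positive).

Release both end moments; the primary structure is a simply-supported span AB with redundants M_A and M_B.
End rotations of the released simple span under the applied load (×1/EI):
  at A: point load 37.6 at a = 1.2: Pab(L + b)/(6LEI) = 64.97/EI
  at B: point load 37.6 at a = 1.2: Pab(L + a)/(6LEI) = 43.32/EI
  at A: triangular load, peak 28.2: 7w₀L³/(360EI) = 118.4/EI
  at B: triangular load, peak 28.2: w₀L³/(45EI) = 135.4/EI
  θ_A0 = 183.4/EI,  θ_B0 = 178.7/EI
Flexibility coefficients: a unit moment at one end gives L/(3EI) there and L/(6EI) at the far end, so f₁₁ = f₂₂ = 2/EI and f₁₂ = f₂₁ = 1/EI.
Compatibility — zero rotation at each built-in end:
  2 M_A + 1 M_B = 183.4
  1 M_A + 2 M_B = 178.7
Solving the pair gives M_A = 62.72 kip·ft and M_B = 57.98 kip·ft (hogging).

M_B = 57.98 kip·ft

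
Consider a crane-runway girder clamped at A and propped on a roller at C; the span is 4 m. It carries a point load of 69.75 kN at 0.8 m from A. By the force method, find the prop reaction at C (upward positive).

R_C = 3.906 kN

Remove the prop at C; the released (primary) structure is a cantilever built in at A.
Downward deflection at the released point C due to the loads:
  point load 69.75 at a = 0.8: Pa²(3L − a)/(6EI) = 83.33/EI
Tip deflection under a unit load at C: L³/(3EI) = 21.33/EI.
The prop prevents deflection at C: R_C = δ_0/δ_{CC} = 83.33/21.33 = 3.906 kN.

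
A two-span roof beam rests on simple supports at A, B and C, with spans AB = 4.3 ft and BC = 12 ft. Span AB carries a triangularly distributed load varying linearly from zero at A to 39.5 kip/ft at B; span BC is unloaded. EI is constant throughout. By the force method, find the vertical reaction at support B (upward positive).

Release continuity at B by inserting a hinge; the redundant is the internal moment M_B. The primary structure is two simply-supported spans AB and BC.
End slopes at the hinge B, treating each span as simply supported:
  span AB: triangular load, peak 39.5: w₀L³/(45EI) = 69.79/EI
  relative rotation θ_0 = (69.79 + 0)/EI = 69.79/EI
A unit hogging moment at B produces rotation L₁/(3EI) + L₂/(3EI) = 5.433/EI.
Compatibility: M_B·(L₁+L₂)/(3EI) = θ_0, giving M_B = 12.84 kip·ft (hogging).
Span AB, ΣM about A with M_B applied at B: R_B^{AB}·4.3 = 243.5 + 12.84, so R_B^{AB} = 59.6 kip and R_A = 84.92 − 59.6 = 25.32 kip.
Span BC, ΣM about C: R_B^{BC}·12 = 0 + 12.84, so R_B^{BC} = 1.07 kip and R_C = 0 − 1.07 = -1.07 kip.
R_B = 59.6 + 1.07 = 60.67 kip.

R_B = 60.67 kip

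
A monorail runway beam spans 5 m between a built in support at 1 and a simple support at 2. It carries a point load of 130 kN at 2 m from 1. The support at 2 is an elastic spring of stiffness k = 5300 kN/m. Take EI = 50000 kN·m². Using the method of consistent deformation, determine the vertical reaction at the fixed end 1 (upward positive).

R_1 = 108 kN

Take the reaction at 2 as the redundant and release it; the primary structure is a cantilever fixed at 1.
Downward deflection at the released point 2 due to the loads:
  point load 130 at a = 2: Pa²(3L − a)/(6EI) = 1127/EI
Tip deflection under a unit load at 2: L³/(3EI) = 41.67/EI.
With EI = 50000 kN·m²: δ_0 = 0.022533 m and δ_{22} = 0.000833 m/kN.
Compatibility — the spring shortens by R_2/k under the reaction it provides: δ_0 − R_2·δ_{22} = R_2/k. With 1/k = 0.000189 m/kN, R_2 = δ_0 / (δ_{22} + 1/k) = 0.022533 / (0.000833 + 0.000189) = 22.05 kN.
Vertical equilibrium: R_1 = ΣP − R_2 = 130 − 22.05 = 108 kN.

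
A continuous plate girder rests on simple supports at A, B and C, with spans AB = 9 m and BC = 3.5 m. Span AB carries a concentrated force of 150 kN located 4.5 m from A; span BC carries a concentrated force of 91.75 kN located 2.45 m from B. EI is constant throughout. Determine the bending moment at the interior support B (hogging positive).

Take M_B as the redundant. Released structure: two simple spans AB and BC with a hinge at B.
End slopes at the hinge B, treating each span as simply supported:
  span AB: point load 150 at a = 4.5: Pab(L + a)/(6LEI) = 759.4/EI
  span BC: point load 91.75 at a = 2.45: Pab(L + b)/(6LEI) = 51.14/EI
  relative rotation θ_0 = (759.4 + 51.14)/EI = 810.5/EI
A unit hogging moment at B produces rotation L₁/(3EI) + L₂/(3EI) = 4.167/EI.
Compatibility: M_B·(L₁+L₂)/(3EI) = θ_0, giving M_B = 194.5 kN·m (hogging).

M_B = 194.5 kN·m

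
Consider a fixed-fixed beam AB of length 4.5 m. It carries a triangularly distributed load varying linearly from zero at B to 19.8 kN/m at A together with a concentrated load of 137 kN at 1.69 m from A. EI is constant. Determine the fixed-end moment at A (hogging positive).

Take the two fixed-end moments M_A, M_B as redundants; the released structure is the simple span AB.
End rotations of the released simple span under the applied load (×1/EI):
  at A: triangular load, peak 19.8: w₀L³/(45EI) = 40.09/EI
  at B: triangular load, peak 19.8: 7w₀L³/(360EI) = 35.08/EI
  at A: point load 137 at a = 1.69: Pab(L + b)/(6LEI) = 176.1/EI
  at B: point load 137 at a = 1.69: Pab(L + a)/(6LEI) = 149.2/EI
  θ_A0 = 216.2/EI,  θ_B0 = 184.2/EI
Flexibility coefficients: a unit moment at one end gives L/(3EI) there and L/(6EI) at the far end, so f₁₁ = f₂₂ = 1.5/EI and f₁₂ = f₂₁ = 0.75/EI.
Compatibility — zero rotation at each built-in end:
  1.5 M_A + 0.75 M_B = 216.2
  0.75 M_A + 1.5 M_B = 184.2
Solving the pair gives M_A = 110.3 kN·m and M_B = 67.66 kN·m (hogging).

M_A = 110.3 kN·m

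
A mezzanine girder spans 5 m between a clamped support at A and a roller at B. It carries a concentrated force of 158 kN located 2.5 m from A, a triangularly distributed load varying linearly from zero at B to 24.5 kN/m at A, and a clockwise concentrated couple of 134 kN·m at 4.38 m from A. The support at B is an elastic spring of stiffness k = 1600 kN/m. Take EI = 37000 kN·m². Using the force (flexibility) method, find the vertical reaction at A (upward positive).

R_A = 154.2 kN

Take the reaction at B as the redundant and release it; the primary structure is a cantilever fixed at A.
Free-end deflection of the primary structure under the applied loading (downward +):
  point load 158 at a = 2.5: Pa²(3L − a)/(6EI) = 2057/EI
  triangular load, peak 24.5 at the fixed end: w₀L⁴/(30EI) = 510.4/EI
  clockwise couple 134 at a = 4.38: M₀a(2L − a)/(2EI) = 1649/EI
  δ_0 = 4217/EI
Flexibility coefficient — unit upward force at B: δ_{BB} = L³/(3EI) = 41.67/EI.
With EI = 37000 kN·m²: δ_0 = 0.11397 m and δ_{BB} = 0.001126 m/kN.
Compatibility — the spring shortens by R_B/k under the reaction it provides: δ_0 − R_B·δ_{BB} = R_B/k. With 1/k = 0.000625 m/kN, R_B = δ_0 / (δ_{BB} + 1/k) = 0.11397 / (0.001126 + 0.000625) = 65.08 kN.
Vertical equilibrium: R_A = ΣP − R_B = 219.2 − 65.08 = 154.2 kN.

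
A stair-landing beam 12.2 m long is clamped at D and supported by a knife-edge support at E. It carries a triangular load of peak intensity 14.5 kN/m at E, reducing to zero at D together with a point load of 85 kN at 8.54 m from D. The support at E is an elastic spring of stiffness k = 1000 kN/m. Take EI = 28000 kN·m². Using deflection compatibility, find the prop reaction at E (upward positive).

Release the roller at E. Primary structure: cantilever fixed at D.
Downward deflection at the released point E due to the loads:
  triangular load, peak 14.5 at the free end: 11w₀L⁴/(120EI) = 29445/EI
  point load 85 at a = 8.54: Pa²(3L − a)/(6EI) = 28992/EI
  δ_0 = 58437/EI
Flexibility coefficient — unit upward force at E: δ_{EE} = L³/(3EI) = 605.3/EI.
With EI = 28000 kN·m²: δ_0 = 2.087 m and δ_{EE} = 0.021617 m/kN.
Compatibility — the spring shortens by R_E/k under the reaction it provides: δ_0 − R_E·δ_{EE} = R_E/k. With 1/k = 0.001 m/kN, R_E = δ_0 / (δ_{EE} + 1/k) = 2.087 / (0.021617 + 0.001) = 92.28 kN.

R_E = 92.28 kN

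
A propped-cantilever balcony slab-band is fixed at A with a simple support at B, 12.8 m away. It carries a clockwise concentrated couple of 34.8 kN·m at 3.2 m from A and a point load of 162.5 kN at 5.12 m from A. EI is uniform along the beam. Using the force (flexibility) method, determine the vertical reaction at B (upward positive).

R_B = 35.58 kN

Release the roller at B. Primary structure: cantilever fixed at A.
Downward deflection at the released point B due to the loads:
  clockwise couple 34.8 at a = 3.2: M₀a(2L − a)/(2EI) = 1247/EI
  point load 162.5 at a = 5.12: Pa²(3L − a)/(6EI) = 23628/EI
  δ_0 = 24875/EI
Flexibility coefficient — unit upward force at B: δ_{BB} = L³/(3EI) = 699.1/EI.
Compatibility at B: δ_0 − R_B·δ_{BB} = 0, so R_B = 24875/699.1 = 35.58 kN.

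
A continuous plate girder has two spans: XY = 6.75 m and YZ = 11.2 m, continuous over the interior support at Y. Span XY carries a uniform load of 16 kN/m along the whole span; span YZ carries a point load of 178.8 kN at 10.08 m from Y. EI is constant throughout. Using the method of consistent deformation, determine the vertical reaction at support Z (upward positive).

Insert a hinge at Y; M_Y is the redundant, and each span becomes simply supported.
End slopes at the hinge Y, treating each span as simply supported:
  span XY: UDL 16: wL³/(24EI) = 205/EI
  span YZ: point load 178.8 at a = 10.08: Pab(L + b)/(6LEI) = 370.1/EI
  relative rotation θ_0 = (205 + 370.1)/EI = 575.1/EI
A unit hogging moment at Y produces rotation L₁/(3EI) + L₂/(3EI) = 5.983/EI.
Slope continuity at Y: θ_0 = M_Y·5.983/EI, so M_Y = 575.1/5.983 = 96.12 kN·m (hogging).
Span YZ, ΣM about Z: R_Y^{YZ}·11.2 = 200.3 + 96.12, so R_Y^{YZ} = 26.46 kN and R_Z = 178.8 − 26.46 = 152.3 kN.

R_Z = 152.3 kN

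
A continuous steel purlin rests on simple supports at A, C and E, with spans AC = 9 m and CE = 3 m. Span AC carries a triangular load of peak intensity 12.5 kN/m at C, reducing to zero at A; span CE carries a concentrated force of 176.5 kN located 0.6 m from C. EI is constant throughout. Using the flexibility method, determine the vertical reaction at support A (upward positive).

Take M_C as the redundant. Released structure: two simple spans AC and CE with a hinge at C.
Discontinuity in slope at C on the released structure — sum the simple-span end rotations:
  span AC: triangular load, peak 12.5: w₀L³/(45EI) = 202.5/EI
  span CE: point load 176.5 at a = 0.6: Pab(L + b)/(6LEI) = 76.25/EI
  relative rotation θ_0 = (202.5 + 76.25)/EI = 278.7/EI
A unit hogging moment at C produces rotation L₁/(3EI) + L₂/(3EI) = 4/EI.
Slope continuity at C: θ_0 = M_C·4/EI, so M_C = 278.7/4 = 69.69 kN·m (hogging).
Span AC, ΣM about A with M_C applied at C: R_C^{AC}·9 = 337.5 + 69.69, so R_C^{AC} = 45.24 kN and R_A = 56.25 − 45.24 = 11.01 kN.

R_A = 11.01 kN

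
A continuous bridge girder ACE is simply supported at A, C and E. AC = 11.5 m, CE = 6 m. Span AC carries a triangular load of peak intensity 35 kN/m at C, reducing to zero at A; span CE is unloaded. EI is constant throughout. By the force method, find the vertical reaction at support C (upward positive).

Take M_C as the redundant. Released structure: two simple spans AC and CE with a hinge at C.
End slopes at the hinge C, treating each span as simply supported:
  span AC: triangular load, peak 35: w₀L³/(45EI) = 1183/EI
  relative rotation θ_0 = (1183 + 0)/EI = 1183/EI
A unit hogging moment at C produces rotation L₁/(3EI) + L₂/(3EI) = 5.833/EI.
Compatibility: M_C·(L₁+L₂)/(3EI) = θ_0, giving M_C = 202.8 kN·m (hogging).
Span AC, ΣM about A with M_C applied at C: R_C^{AC}·11.5 = 1543 + 202.8, so R_C^{AC} = 151.8 kN and R_A = 201.2 − 151.8 = 49.45 kN.
Span CE, ΣM about E: R_C^{CE}·6 = 0 + 202.8, so R_C^{CE} = 33.8 kN and R_E = 0 − 33.8 = -33.8 kN.
R_C = 151.8 + 33.8 = 185.6 kN.

R_C = 185.6 kN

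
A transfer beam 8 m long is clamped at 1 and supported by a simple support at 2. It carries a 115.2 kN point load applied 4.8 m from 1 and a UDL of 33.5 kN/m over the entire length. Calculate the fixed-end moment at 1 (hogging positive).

Remove the prop at 2; the released (primary) structure is a cantilever built in at 1.
Primary-structure tip deflection at 2 by superposition:
  point load 115.2 at a = 4.8: Pa²(3L − a)/(6EI) = 8493/EI
  UDL 33.5: wL⁴/(8EI) = 17152/EI
  δ_0 = 25645/EI
Tip deflection under a unit load at 2: L³/(3EI) = 170.7/EI.
The prop prevents deflection at 2: R_2 = δ_0/δ_{22} = 25645/170.7 = 150.3 kN.
Moment equilibrium about 1: M_1 = Σ(load moments about 1) − R_2·L = 1625 − 150.3×8 = 422.8 kN·m.

M_1 = 422.8 kN·m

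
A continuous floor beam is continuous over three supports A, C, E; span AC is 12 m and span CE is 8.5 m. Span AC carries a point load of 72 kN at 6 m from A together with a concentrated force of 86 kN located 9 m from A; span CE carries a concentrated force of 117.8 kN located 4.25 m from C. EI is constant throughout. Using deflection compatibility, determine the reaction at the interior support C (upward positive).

R_C = 214 kN

Release continuity at C by inserting a hinge; the redundant is the internal moment M_C. The primary structure is two simply-supported spans AC and CE.
Rotations at C on the released spans (each span's end-slope, ×1/EI):
  span AC: point load 72 at a = 6: Pab(L + a)/(6LEI) = 648/EI
  span AC: point load 86 at a = 9: Pab(L + a)/(6LEI) = 677.2/EI
  span CE: point load 117.8 at a = 4.25: Pab(L + b)/(6LEI) = 531.9/EI
  relative rotation θ_0 = (1325 + 531.9)/EI = 1857/EI
A unit hogging moment at C produces rotation L₁/(3EI) + L₂/(3EI) = 6.833/EI.
Slope continuity at C: θ_0 = M_C·6.833/EI, so M_C = 1857/6.833 = 271.8 kN·m (hogging).
Span AC, ΣM about A with M_C applied at C: R_C^{AC}·12 = 1206 + 271.8, so R_C^{AC} = 123.1 kN and R_A = 158 − 123.1 = 34.85 kN.
Span CE, ΣM about E: R_C^{CE}·8.5 = 500.6 + 271.8, so R_C^{CE} = 90.87 kN and R_E = 117.8 − 90.87 = 26.93 kN.
R_C = 123.1 + 90.87 = 214 kN.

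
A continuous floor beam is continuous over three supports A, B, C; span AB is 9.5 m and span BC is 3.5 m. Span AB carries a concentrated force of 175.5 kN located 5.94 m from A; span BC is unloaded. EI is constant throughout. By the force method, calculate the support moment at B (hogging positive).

M_B = 232 kN·m

Release continuity at B by inserting a hinge; the redundant is the internal moment M_B. The primary structure is two simply-supported spans AB and BC.
Discontinuity in slope at B on the released structure — sum the simple-span end rotations:
  span AB: point load 175.5 at a = 5.94: Pab(L + a)/(6LEI) = 1005/EI
  relative rotation θ_0 = (1005 + 0)/EI = 1005/EI
A unit hogging moment at B produces rotation L₁/(3EI) + L₂/(3EI) = 4.333/EI.
Compatibility: M_B·(L₁+L₂)/(3EI) = θ_0, giving M_B = 232 kN·m (hogging).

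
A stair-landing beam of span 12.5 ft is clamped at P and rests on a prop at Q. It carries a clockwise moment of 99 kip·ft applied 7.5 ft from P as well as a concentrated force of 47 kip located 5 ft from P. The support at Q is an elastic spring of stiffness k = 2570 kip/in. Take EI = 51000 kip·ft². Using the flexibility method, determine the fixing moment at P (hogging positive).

Choose R_Q as the redundant. The primary structure is the cantilever fixed at P.
Primary-structure tip deflection at Q by superposition:
  clockwise couple 99 at a = 7.5: M₀a(2L − a)/(2EI) = 6497/EI
  point load 47 at a = 5: Pa²(3L − a)/(6EI) = 6365/EI
  δ_0 = 12861/EI
Tip deflection under a unit load at Q: L³/(3EI) = 651/EI.
With EI = 51000 kip·ft²: δ_0 = 0.25219 ft and δ_{QQ} = 0.012766 ft/kip.
Compatibility — the spring shortens by R_Q/k under the reaction it provides: δ_0 − R_Q·δ_{QQ} = R_Q/k. With 1/k = 1/(2570×12) ft/kip = 0.000032 ft/kip, R_Q = δ_0 / (δ_{QQ} + 1/k) = 0.25219 / (0.012766 + 0.000032) = 19.71 kip.
Moment equilibrium about P: M_P = Σ(load moments about P) − R_Q·L = 334 − 19.71×12.5 = 87.69 kip·ft.

M_P = 87.69 kip·ft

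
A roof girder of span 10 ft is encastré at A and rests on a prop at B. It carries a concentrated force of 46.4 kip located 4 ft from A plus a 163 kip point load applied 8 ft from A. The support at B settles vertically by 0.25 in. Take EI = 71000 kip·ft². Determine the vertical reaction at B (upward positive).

Take the reaction at B as the redundant and release it; the primary structure is a cantilever fixed at A.
Deflection at B on the released cantilever, summing each load's contribution:
  point load 46.4 at a = 4: Pa²(3L − a)/(6EI) = 3217/EI
  point load 163 at a = 8: Pa²(3L − a)/(6EI) = 38251/EI
  δ_0 = 41468/EI
Flexibility coefficient — unit upward force at B: δ_{BB} = L³/(3EI) = 333.3/EI.
With EI = 71000 kip·ft²: δ_0 = 0.58405 ft and δ_{BB} = 0.004695 ft/kip.
Compatibility — the beam at B must follow the support down by 0.02083 ft: δ_0 − R_B·δ_{BB} = 0.02083, so R_B = (0.58405 − 0.02083)/0.004695 = 120 kip.

R_B = 120 kip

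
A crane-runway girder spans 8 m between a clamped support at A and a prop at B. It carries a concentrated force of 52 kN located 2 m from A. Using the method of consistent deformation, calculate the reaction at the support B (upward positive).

Take the reaction at B as the redundant and release it; the primary structure is a cantilever fixed at A.
Downward deflection at the released point B due to the loads:
  point load 52 at a = 2: Pa²(3L − a)/(6EI) = 762.7/EI
Flexibility coefficient — unit upward force at B: δ_{BB} = L³/(3EI) = 170.7/EI.
Compatibility at B: δ_0 − R_B·δ_{BB} = 0, so R_B = 762.7/170.7 = 4.469 kN.

R_B = 4.469 kN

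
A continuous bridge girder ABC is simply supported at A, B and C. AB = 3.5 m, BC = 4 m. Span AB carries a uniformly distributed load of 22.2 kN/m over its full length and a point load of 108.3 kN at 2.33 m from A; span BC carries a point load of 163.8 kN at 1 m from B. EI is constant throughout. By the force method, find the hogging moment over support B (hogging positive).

Release continuity at B by inserting a hinge; the redundant is the internal moment M_B. The primary structure is two simply-supported spans AB and BC.
Rotations at B on the released spans (each span's end-slope, ×1/EI):
  span AB: UDL 22.2: wL³/(24EI) = 39.66/EI
  span AB: point load 108.3 at a = 2.33: Pab(L + a)/(6LEI) = 81.96/EI
  span BC: point load 163.8 at a = 1: Pab(L + b)/(6LEI) = 143.3/EI
  relative rotation θ_0 = (121.6 + 143.3)/EI = 264.9/EI
A unit hogging moment at B produces rotation L₁/(3EI) + L₂/(3EI) = 2.5/EI.
Slope continuity at B: θ_0 = M_B·2.5/EI, so M_B = 264.9/2.5 = 106 kN·m (hogging).

M_B = 106 kN·m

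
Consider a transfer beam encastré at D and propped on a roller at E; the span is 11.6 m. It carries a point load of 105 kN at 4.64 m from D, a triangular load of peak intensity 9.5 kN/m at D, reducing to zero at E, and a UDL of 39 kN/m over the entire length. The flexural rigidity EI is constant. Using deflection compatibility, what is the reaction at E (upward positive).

R_E = 202.5 kN

Release the roller at E. Primary structure: cantilever fixed at D.
Primary-structure tip deflection at E by superposition:
  point load 105 at a = 4.64: Pa²(3L − a)/(6EI) = 11363/EI
  triangular load, peak 9.5 at the fixed end: w₀L⁴/(30EI) = 5734/EI
  UDL 39: wL⁴/(8EI) = 88269/EI
  δ_0 = 105366/EI
Flexibility coefficient — unit upward force at E: δ_{EE} = L³/(3EI) = 520.3/EI.
Compatibility at E: δ_0 − R_E·δ_{EE} = 0, so R_E = 105366/520.3 = 202.5 kN.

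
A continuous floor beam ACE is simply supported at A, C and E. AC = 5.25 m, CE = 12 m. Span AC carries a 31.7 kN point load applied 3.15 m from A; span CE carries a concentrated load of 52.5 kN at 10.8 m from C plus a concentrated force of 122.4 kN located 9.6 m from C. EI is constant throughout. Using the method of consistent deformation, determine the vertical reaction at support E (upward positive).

Insert a hinge at C; M_C is the redundant, and each span becomes simply supported.
Discontinuity in slope at C on the released structure — sum the simple-span end rotations:
  span AC: point load 31.7 at a = 3.15: Pab(L + a)/(6LEI) = 55.92/EI
  span CE: point load 52.5 at a = 10.8: Pab(L + b)/(6LEI) = 124.7/EI
  span CE: point load 122.4 at a = 9.6: Pab(L + b)/(6LEI) = 564/EI
  relative rotation θ_0 = (55.92 + 688.8)/EI = 744.7/EI
A unit hogging moment at C produces rotation L₁/(3EI) + L₂/(3EI) = 5.75/EI.
Slope continuity at C: θ_0 = M_C·5.75/EI, so M_C = 744.7/5.75 = 129.5 kN·m (hogging).
Span CE, ΣM about E: R_C^{CE}·12 = 356.8 + 129.5, so R_C^{CE} = 40.52 kN and R_E = 174.9 − 40.52 = 134.4 kN.

R_E = 134.4 kN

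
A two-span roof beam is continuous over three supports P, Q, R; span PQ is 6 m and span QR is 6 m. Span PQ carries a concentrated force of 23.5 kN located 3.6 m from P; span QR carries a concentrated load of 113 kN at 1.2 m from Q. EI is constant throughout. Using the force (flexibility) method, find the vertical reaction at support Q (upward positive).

Insert a hinge at Q; M_Q is the redundant, and each span becomes simply supported.
End slopes at the hinge Q, treating each span as simply supported:
  span PQ: point load 23.5 at a = 3.6: Pab(L + a)/(6LEI) = 54.14/EI
  span QR: point load 113 at a = 1.2: Pab(L + b)/(6LEI) = 195.3/EI
  relative rotation θ_0 = (54.14 + 195.3)/EI = 249.4/EI
A unit hogging moment at Q produces rotation L₁/(3EI) + L₂/(3EI) = 4/EI.
Slope continuity at Q: θ_0 = M_Q·4/EI, so M_Q = 249.4/4 = 62.35 kN·m (hogging).
Span PQ, ΣM about P with M_Q applied at Q: R_Q^{PQ}·6 = 84.6 + 62.35, so R_Q^{PQ} = 24.49 kN and R_P = 23.5 − 24.49 = -0.992 kN.
Span QR, ΣM about R: R_Q^{QR}·6 = 542.4 + 62.35, so R_Q^{QR} = 100.8 kN and R_R = 113 − 100.8 = 12.21 kN.
R_Q = 24.49 + 100.8 = 125.3 kN.

R_Q = 125.3 kN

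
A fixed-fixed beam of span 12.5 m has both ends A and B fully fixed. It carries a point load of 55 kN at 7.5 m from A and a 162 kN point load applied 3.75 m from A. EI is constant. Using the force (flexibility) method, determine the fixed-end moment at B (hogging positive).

Release both end moments; the primary structure is a simply-supported span AB with redundants M_A and M_B.
On the primary (simply-supported) span, the end slopes from the loading are:
  at A: point load 55 at a = 7.5: Pab(L + b)/(6LEI) = 481.2/EI
  at B: point load 55 at a = 7.5: Pab(L + a)/(6LEI) = 550/EI
  at A: point load 162 at a = 3.75: Pab(L + b)/(6LEI) = 1506/EI
  at B: point load 162 at a = 3.75: Pab(L + a)/(6LEI) = 1152/EI
  θ_A0 = 1987/EI,  θ_B0 = 1702/EI
Flexibility coefficients: a unit moment at one end gives L/(3EI) there and L/(6EI) at the far end, so f₁₁ = f₂₂ = 4.167/EI and f₁₂ = f₂₁ = 2.083/EI.
Compatibility — zero rotation at each built-in end:
  4.167 M_A + 2.083 M_B = 1987
  2.083 M_A + 4.167 M_B = 1702
Solving the pair gives M_A = 363.7 kN·m and M_B = 226.6 kN·m (hogging).

M_B = 226.6 kN·m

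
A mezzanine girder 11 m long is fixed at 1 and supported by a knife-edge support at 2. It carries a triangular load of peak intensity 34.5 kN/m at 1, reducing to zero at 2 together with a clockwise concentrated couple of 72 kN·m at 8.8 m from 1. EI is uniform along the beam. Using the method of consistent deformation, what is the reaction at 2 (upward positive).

Remove the prop at 2; the released (primary) structure is a cantilever built in at 1.
Deflection at 2 on the released cantilever, summing each load's contribution:
  triangular load, peak 34.5 at the fixed end: w₀L⁴/(30EI) = 16837/EI
  clockwise couple 72 at a = 8.8: M₀a(2L − a)/(2EI) = 4182/EI
  δ_0 = 21019/EI
Flexibility coefficient — unit upward force at 2: δ_{22} = L³/(3EI) = 443.7/EI.
The prop prevents deflection at 2: R_2 = δ_0/δ_{22} = 21019/443.7 = 47.38 kN.

R_2 = 47.38 kN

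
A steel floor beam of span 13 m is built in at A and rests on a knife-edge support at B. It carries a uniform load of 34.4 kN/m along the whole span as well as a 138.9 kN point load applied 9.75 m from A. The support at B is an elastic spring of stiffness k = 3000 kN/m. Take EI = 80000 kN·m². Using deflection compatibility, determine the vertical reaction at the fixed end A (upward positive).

Release the roller at B. Primary structure: cantilever fixed at A.
Free-end deflection of the primary structure under the applied loading (downward +):
  UDL 34.4: wL⁴/(8EI) = 122812/EI
  point load 138.9 at a = 9.75: Pa²(3L − a)/(6EI) = 64370/EI
  δ_0 = 187183/EI
Flexibility coefficient — unit upward force at B: δ_{BB} = L³/(3EI) = 732.3/EI.
With EI = 80000 kN·m²: δ_0 = 2.3398 m and δ_{BB} = 0.009154 m/kN.
Compatibility — the spring shortens by R_B/k under the reaction it provides: δ_0 − R_B·δ_{BB} = R_B/k. With 1/k = 0.000333 m/kN, R_B = δ_0 / (δ_{BB} + 1/k) = 2.3398 / (0.009154 + 0.000333) = 246.6 kN.
Vertical equilibrium: R_A = ΣP − R_B = 586.1 − 246.6 = 339.5 kN.

R_A = 339.5 kN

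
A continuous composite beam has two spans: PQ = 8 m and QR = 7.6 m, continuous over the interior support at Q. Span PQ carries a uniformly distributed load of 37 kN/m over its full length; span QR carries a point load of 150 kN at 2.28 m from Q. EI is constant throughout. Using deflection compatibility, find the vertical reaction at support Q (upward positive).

R_Q = 317.4 kN

Release continuity at Q by inserting a hinge; the redundant is the internal moment M_Q. The primary structure is two simply-supported spans PQ and QR.
Discontinuity in slope at Q on the released structure — sum the simple-span end rotations:
  span PQ: UDL 37: wL³/(24EI) = 789.3/EI
  span QR: point load 150 at a = 2.28: Pab(L + b)/(6LEI) = 515.5/EI
  relative rotation θ_0 = (789.3 + 515.5)/EI = 1305/EI
A unit hogging moment at Q produces rotation L₁/(3EI) + L₂/(3EI) = 5.2/EI.
Compatibility: M_Q·(L₁+L₂)/(3EI) = θ_0, giving M_Q = 250.9 kN·m (hogging).
Span PQ, ΣM about P with M_Q applied at Q: R_Q^{PQ}·8 = 1184 + 250.9, so R_Q^{PQ} = 179.4 kN and R_P = 296 − 179.4 = 116.6 kN.
Span QR, ΣM about R: R_Q^{QR}·7.6 = 798 + 250.9, so R_Q^{QR} = 138 kN and R_R = 150 − 138 = 11.98 kN.
R_Q = 179.4 + 138 = 317.4 kN.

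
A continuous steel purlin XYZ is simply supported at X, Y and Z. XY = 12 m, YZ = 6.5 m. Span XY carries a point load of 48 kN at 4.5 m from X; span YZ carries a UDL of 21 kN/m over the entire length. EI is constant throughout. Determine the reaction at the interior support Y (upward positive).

R_Y = 109.8 kN

Take M_Y as the redundant. Released structure: two simple spans XY and YZ with a hinge at Y.
Rotations at Y on the released spans (each span's end-slope, ×1/EI):
  span XY: point load 48 at a = 4.5: Pab(L + a)/(6LEI) = 371.2/EI
  span YZ: UDL 21: wL³/(24EI) = 240.3/EI
  relative rotation θ_0 = (371.2 + 240.3)/EI = 611.5/EI
A unit hogging moment at Y produces rotation L₁/(3EI) + L₂/(3EI) = 6.167/EI.
Slope continuity at Y: θ_0 = M_Y·6.167/EI, so M_Y = 611.5/6.167 = 99.17 kN·m (hogging).
Span XY, ΣM about X with M_Y applied at Y: R_Y^{XY}·12 = 216 + 99.17, so R_Y^{XY} = 26.26 kN and R_X = 48 − 26.26 = 21.74 kN.
Span YZ, ΣM about Z: R_Y^{YZ}·6.5 = 443.6 + 99.17, so R_Y^{YZ} = 83.51 kN and R_Z = 136.5 − 83.51 = 52.99 kN.
R_Y = 26.26 + 83.51 = 109.8 kN.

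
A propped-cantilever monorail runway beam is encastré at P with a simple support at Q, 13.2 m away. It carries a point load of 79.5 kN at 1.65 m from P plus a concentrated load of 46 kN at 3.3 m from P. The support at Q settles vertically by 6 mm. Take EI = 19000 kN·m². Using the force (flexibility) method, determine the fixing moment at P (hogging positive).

M_P = 209.2 kN·m

Remove the prop at Q; the released (primary) structure is a cantilever built in at P.
Primary-structure tip deflection at Q by superposition:
  point load 79.5 at a = 1.65: Pa²(3L − a)/(6EI) = 1369/EI
  point load 46 at a = 3.3: Pa²(3L − a)/(6EI) = 3031/EI
  δ_0 = 4400/EI
Tip deflection under a unit load at Q: L³/(3EI) = 766.7/EI.
With EI = 19000 kN·m²: δ_0 = 0.23156 m and δ_{QQ} = 0.04035 m/kN.
Compatibility — the beam at Q must follow the support down by 0.006 m: δ_0 − R_Q·δ_{QQ} = 0.006, so R_Q = (0.23156 − 0.006)/0.04035 = 5.59 kN.
Moment equilibrium about P: M_P = Σ(load moments about P) − R_Q·L = 283 − 5.59×13.2 = 209.2 kN·m.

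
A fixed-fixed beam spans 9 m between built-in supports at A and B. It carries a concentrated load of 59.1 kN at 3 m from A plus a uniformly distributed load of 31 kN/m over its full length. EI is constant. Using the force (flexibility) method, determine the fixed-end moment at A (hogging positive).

M_A = 288.1 kN·m

Take the two fixed-end moments M_A, M_B as redundants; the released structure is the simple span AB.
End rotations of the released simple span under the applied load (×1/EI):
  at A: point load 59.1 at a = 3: Pab(L + b)/(6LEI) = 295.5/EI
  at B: point load 59.1 at a = 3: Pab(L + a)/(6LEI) = 236.4/EI
  at A: UDL 31: wL³/(24EI) = 941.6/EI
  at B: UDL 31: wL³/(24EI) = 941.6/EI
  θ_A0 = 1237/EI,  θ_B0 = 1178/EI
Flexibility coefficients: a unit moment at one end gives L/(3EI) there and L/(6EI) at the far end, so f₁₁ = f₂₂ = 3/EI and f₁₂ = f₂₁ = 1.5/EI.
Compatibility — zero rotation at each built-in end:
  3 M_A + 1.5 M_B = 1237
  1.5 M_A + 3 M_B = 1178
Solving the pair gives M_A = 288.1 kN·m and M_B = 248.7 kN·m (hogging).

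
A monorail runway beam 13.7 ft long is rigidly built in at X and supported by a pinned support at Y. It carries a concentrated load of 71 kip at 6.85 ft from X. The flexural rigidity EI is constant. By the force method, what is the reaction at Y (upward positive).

Take the reaction at Y as the redundant and release it; the primary structure is a cantilever fixed at X.
Downward deflection at the released point Y due to the loads:
  point load 71 at a = 6.85: Pa²(3L − a)/(6EI) = 19017/EI
Flexibility coefficient — unit upward force at Y: δ_{YY} = L³/(3EI) = 857.1/EI.
Compatibility at Y: δ_0 − R_Y·δ_{YY} = 0, so R_Y = 19017/857.1 = 22.19 kip.

R_Y = 22.19 kip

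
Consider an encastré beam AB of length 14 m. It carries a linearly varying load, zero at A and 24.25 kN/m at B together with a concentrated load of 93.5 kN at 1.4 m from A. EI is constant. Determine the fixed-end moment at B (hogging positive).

M_B = 249.4 kN·m

Release both end moments; the primary structure is a simply-supported span AB with redundants M_A and M_B.
End rotations of the released simple span under the applied load (×1/EI):
  at A: triangular load, peak 24.25: 7w₀L³/(360EI) = 1294/EI
  at B: triangular load, peak 24.25: w₀L³/(45EI) = 1479/EI
  at A: point load 93.5 at a = 1.4: Pab(L + b)/(6LEI) = 522.3/EI
  at B: point load 93.5 at a = 1.4: Pab(L + a)/(6LEI) = 302.4/EI
  θ_A0 = 1816/EI,  θ_B0 = 1781/EI
Flexibility coefficients: a unit moment at one end gives L/(3EI) there and L/(6EI) at the far end, so f₁₁ = f₂₂ = 4.667/EI and f₁₂ = f₂₁ = 2.333/EI.
Compatibility — zero rotation at each built-in end:
  4.667 M_A + 2.333 M_B = 1816
  2.333 M_A + 4.667 M_B = 1781
Solving the pair gives M_A = 264.5 kN·m and M_B = 249.4 kN·m (hogging).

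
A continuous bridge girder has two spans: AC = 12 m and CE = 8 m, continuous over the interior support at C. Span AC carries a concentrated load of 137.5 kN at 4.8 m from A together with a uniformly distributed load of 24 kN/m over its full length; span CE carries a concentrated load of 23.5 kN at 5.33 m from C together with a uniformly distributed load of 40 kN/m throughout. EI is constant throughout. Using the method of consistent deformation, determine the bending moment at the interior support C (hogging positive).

Release continuity at C by inserting a hinge; the redundant is the internal moment M_C. The primary structure is two simply-supported spans AC and CE.
End slopes at the hinge C, treating each span as simply supported:
  span AC: point load 137.5 at a = 4.8: Pab(L + a)/(6LEI) = 1109/EI
  span AC: UDL 24: wL³/(24EI) = 1728/EI
  span CE: point load 23.5 at a = 5.33: Pab(L + b)/(6LEI) = 74.34/EI
  span CE: UDL 40: wL³/(24EI) = 853.3/EI
  relative rotation θ_0 = (2837 + 927.7)/EI = 3764/EI
A unit hogging moment at C produces rotation L₁/(3EI) + L₂/(3EI) = 6.667/EI.
Slope continuity at C: θ_0 = M_C·6.667/EI, so M_C = 3764/6.667 = 564.7 kN·m (hogging).

M_C = 564.7 kN·m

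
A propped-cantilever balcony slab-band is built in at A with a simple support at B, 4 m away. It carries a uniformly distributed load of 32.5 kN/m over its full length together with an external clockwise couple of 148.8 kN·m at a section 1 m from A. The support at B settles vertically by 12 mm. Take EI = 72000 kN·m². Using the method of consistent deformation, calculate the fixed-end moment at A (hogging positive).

Take the reaction at B as the redundant and release it; the primary structure is a cantilever fixed at A.
Primary-structure tip deflection at B by superposition:
  UDL 32.5: wL⁴/(8EI) = 1040/EI
  clockwise couple 148.8 at a = 1: M₀a(2L − a)/(2EI) = 520.8/EI
  δ_0 = 1561/EI
Tip deflection under a unit load at B: L³/(3EI) = 21.33/EI.
With EI = 72000 kN·m²: δ_0 = 0.021678 m and δ_{BB} = 0.000296 m/kN.
Compatibility — the beam at B must follow the support down by 0.012 m: δ_0 − R_B·δ_{BB} = 0.012, so R_B = (0.021678 − 0.012)/0.000296 = 32.66 kN.
Moment equilibrium about A: M_A = Σ(load moments about A) − R_B·L = 408.8 − 32.66×4 = 278.1 kN·m.

M_A = 278.1 kN·m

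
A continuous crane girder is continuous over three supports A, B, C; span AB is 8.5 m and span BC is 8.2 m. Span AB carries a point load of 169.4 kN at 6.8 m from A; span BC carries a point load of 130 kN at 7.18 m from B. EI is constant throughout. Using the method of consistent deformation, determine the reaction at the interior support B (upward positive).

Release continuity at B by inserting a hinge; the redundant is the internal moment M_B. The primary structure is two simply-supported spans AB and BC.
Discontinuity in slope at B on the released structure — sum the simple-span end rotations:
  span AB: point load 169.4 at a = 6.8: Pab(L + a)/(6LEI) = 587.5/EI
  span BC: point load 130 at a = 7.18: Pab(L + b)/(6LEI) = 178.4/EI
  relative rotation θ_0 = (587.5 + 178.4)/EI = 765.9/EI
A unit hogging moment at B produces rotation L₁/(3EI) + L₂/(3EI) = 5.567/EI.
Compatibility: M_B·(L₁+L₂)/(3EI) = θ_0, giving M_B = 137.6 kN·m (hogging).
Span AB, ΣM about A with M_B applied at B: R_B^{AB}·8.5 = 1152 + 137.6, so R_B^{AB} = 151.7 kN and R_A = 169.4 − 151.7 = 17.69 kN.
Span BC, ΣM about C: R_B^{BC}·8.2 = 132.6 + 137.6, so R_B^{BC} = 32.95 kN and R_C = 130 − 32.95 = 97.05 kN.
R_B = 151.7 + 32.95 = 184.7 kN.

R_B = 184.7 kN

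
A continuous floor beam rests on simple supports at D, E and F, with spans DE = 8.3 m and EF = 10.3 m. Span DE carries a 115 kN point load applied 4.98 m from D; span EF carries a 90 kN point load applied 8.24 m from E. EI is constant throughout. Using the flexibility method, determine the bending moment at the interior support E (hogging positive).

Insert a hinge at E; M_E is the redundant, and each span becomes simply supported.
Rotations at E on the released spans (each span's end-slope, ×1/EI):
  span DE: point load 115 at a = 4.98: Pab(L + a)/(6LEI) = 507/EI
  span EF: point load 90 at a = 8.24: Pab(L + b)/(6LEI) = 305.5/EI
  relative rotation θ_0 = (507 + 305.5)/EI = 812.6/EI
A unit hogging moment at E produces rotation L₁/(3EI) + L₂/(3EI) = 6.2/EI.
Compatibility: M_E·(L₁+L₂)/(3EI) = θ_0, giving M_E = 131.1 kN·m (hogging).

M_E = 131.1 kN·m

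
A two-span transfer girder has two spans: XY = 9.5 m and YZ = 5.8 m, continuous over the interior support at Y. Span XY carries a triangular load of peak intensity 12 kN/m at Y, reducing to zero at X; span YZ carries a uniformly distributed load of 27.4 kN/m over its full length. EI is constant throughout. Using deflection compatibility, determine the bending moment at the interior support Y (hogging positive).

M_Y = 88.51 kN·m

Insert a hinge at Y; M_Y is the redundant, and each span becomes simply supported.
Discontinuity in slope at Y on the released structure — sum the simple-span end rotations:
  span XY: triangular load, peak 12: w₀L³/(45EI) = 228.6/EI
  span YZ: UDL 27.4: wL³/(24EI) = 222.8/EI
  relative rotation θ_0 = (228.6 + 222.8)/EI = 451.4/EI
A unit hogging moment at Y produces rotation L₁/(3EI) + L₂/(3EI) = 5.1/EI.
Compatibility: M_Y·(L₁+L₂)/(3EI) = θ_0, giving M_Y = 88.51 kN·m (hogging).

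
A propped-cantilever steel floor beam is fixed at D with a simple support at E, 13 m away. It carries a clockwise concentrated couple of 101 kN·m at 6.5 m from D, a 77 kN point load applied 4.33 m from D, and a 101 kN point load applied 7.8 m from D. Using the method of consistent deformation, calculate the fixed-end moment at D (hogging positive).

Remove the prop at E; the released (primary) structure is a cantilever built in at D.
Deflection at E on the released cantilever, summing each load's contribution:
  clockwise couple 101 at a = 6.5: M₀a(2L − a)/(2EI) = 6401/EI
  point load 77 at a = 4.33: Pa²(3L − a)/(6EI) = 8342/EI
  point load 101 at a = 7.8: Pa²(3L − a)/(6EI) = 31953/EI
  δ_0 = 46696/EI
Flexibility coefficient — unit upward force at E: δ_{EE} = L³/(3EI) = 732.3/EI.
The prop prevents deflection at E: R_E = δ_0/δ_{EE} = 46696/732.3 = 63.76 kN.
Moment equilibrium about D: M_D = Σ(load moments about D) − R_E·L = 1222 − 63.76×13 = 393.3 kN·m.

M_D = 393.3 kN·m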